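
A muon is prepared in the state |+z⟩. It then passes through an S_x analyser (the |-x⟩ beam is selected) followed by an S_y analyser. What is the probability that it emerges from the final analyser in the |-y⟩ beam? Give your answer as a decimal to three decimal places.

0.250

First analyser (S_x): from |+z⟩, P(|-x⟩) = 1/2.
After stage 1 the state is |-x⟩; P(|-y⟩) = |⟨-y|-x⟩|² = 1/2.
Joint probability = 1/2 × 1/2 = 0.250.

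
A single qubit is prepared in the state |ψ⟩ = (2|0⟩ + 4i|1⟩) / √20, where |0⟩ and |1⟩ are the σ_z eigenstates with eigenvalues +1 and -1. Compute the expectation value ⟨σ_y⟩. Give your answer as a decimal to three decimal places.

0.800

⟨σ_y⟩ = 2 Im(a* b)/(|a|²+|b|²) with a = 2, b = 4i.
a* b = 8i, so ⟨σ_y⟩ = 16/20.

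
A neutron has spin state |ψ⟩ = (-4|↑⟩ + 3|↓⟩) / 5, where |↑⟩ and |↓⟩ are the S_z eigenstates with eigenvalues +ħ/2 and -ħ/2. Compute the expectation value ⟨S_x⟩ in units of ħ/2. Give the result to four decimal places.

-0.9600

⟨σ_x⟩ = 2 Re(a* b)/(|a|²+|b|²) with a = -4, b = 3.
a* b = -12, so ⟨σ_x⟩ = -24/25.
⟨S_x⟩ = (ħ/2)·⟨σ_x⟩.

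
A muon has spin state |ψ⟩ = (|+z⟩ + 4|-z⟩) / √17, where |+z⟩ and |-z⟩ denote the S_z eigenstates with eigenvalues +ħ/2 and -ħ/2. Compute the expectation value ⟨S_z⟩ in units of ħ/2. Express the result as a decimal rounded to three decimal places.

⟨σ_z⟩ = |a|² - |b|² divided by |a|²+|b|², with a, b the |+z⟩, |-z⟩ amplitudes.
= (1 - 16)/17 = -15/17.
⟨S_z⟩ = (ħ/2)·⟨σ_z⟩.

-0.882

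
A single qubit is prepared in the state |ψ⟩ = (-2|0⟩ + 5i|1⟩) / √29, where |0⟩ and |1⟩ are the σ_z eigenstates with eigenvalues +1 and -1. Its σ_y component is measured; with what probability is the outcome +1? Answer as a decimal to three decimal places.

0.155

|+y⟩ = (|0⟩ + i|1⟩)/√2, so ⟨+y|ψ⟩ = (3) / (√2·√29).
P = |3|² / 58 = 9/58.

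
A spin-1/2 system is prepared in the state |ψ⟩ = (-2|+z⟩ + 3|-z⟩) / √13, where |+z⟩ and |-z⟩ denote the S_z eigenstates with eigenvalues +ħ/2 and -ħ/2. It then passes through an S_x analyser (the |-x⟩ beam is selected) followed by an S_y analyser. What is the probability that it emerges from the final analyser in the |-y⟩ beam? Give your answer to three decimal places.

First analyser (S_x): P(|-x⟩) = |⟨-x|ψ⟩|² = 25/26.
After stage 1 the state is |-x⟩; P(|-y⟩) = |⟨-y|-x⟩|² = 1/2.
Joint probability = 25/26 × 1/2 = 0.481.

0.481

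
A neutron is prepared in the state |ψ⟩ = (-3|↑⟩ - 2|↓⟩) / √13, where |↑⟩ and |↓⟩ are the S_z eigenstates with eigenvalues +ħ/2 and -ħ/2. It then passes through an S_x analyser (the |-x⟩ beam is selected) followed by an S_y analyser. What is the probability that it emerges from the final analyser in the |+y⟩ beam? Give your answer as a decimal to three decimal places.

0.019

First analyser (S_x): P(|-x⟩) = |⟨-x|ψ⟩|² = 1/26.
After stage 1 the state is |-x⟩; P(|+y⟩) = |⟨+y|-x⟩|² = 1/2.
Joint probability = 1/26 × 1/2 = 0.019.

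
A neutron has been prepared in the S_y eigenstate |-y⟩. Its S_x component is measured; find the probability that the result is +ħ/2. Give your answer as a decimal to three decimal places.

In the S_z basis, |-y⟩ = (|↑⟩ - i|↓⟩)/√2 and |+x⟩ = (|↑⟩ + |↓⟩)/√2.
|⟨+x|-y⟩|² = 1/2.

0.500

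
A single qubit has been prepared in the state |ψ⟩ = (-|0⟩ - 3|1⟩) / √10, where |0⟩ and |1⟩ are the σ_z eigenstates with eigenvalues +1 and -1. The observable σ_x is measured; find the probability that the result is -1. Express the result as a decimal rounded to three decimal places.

|-x⟩ = (|0⟩ - |1⟩)/√2, so ⟨-x|ψ⟩ = (2) / (√2·√10).
P = |2|² / 20 = 4/20.

0.200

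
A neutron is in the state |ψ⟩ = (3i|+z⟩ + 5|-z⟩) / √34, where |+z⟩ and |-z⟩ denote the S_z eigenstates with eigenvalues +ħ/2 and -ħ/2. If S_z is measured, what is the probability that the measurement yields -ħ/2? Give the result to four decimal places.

The -ħ/2 outcome corresponds to |-z⟩. Its amplitude in |ψ⟩ is 5/√34.
P = |5|² / 34 = 25/34.

0.7353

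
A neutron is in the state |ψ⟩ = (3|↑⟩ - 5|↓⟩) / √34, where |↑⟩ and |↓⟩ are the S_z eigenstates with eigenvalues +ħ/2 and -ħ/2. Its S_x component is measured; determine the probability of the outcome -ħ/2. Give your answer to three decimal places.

0.941

|-x⟩ = (|↑⟩ - |↓⟩)/√2, so ⟨-x|ψ⟩ = (8) / (√2·√34).
P = |8|² / 68 = 64/68.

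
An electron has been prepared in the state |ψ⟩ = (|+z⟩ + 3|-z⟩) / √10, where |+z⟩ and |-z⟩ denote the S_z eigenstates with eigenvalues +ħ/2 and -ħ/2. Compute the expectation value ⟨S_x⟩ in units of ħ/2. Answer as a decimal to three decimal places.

0.600

⟨σ_x⟩ = 2 Re(a* b)/(|a|²+|b|²) with a = 1, b = 3.
a* b = 3, so ⟨σ_x⟩ = 6/10.
⟨S_x⟩ = (ħ/2)·⟨σ_x⟩.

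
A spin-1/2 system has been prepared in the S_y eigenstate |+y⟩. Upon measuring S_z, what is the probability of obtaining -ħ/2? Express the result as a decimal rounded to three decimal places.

In the S_z basis, |+y⟩ = (|↑⟩ + i|↓⟩)/√2 and |-z⟩ = |↓⟩.
|⟨-z|+y⟩|² = 1/2.

0.500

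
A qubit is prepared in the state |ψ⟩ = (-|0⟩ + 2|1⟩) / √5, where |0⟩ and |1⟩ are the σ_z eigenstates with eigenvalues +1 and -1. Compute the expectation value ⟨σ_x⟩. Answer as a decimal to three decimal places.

⟨σ_x⟩ = 2 Re(a* b)/(|a|²+|b|²) with a = -1, b = 2.
a* b = -2, so ⟨σ_x⟩ = -4/5.

-0.800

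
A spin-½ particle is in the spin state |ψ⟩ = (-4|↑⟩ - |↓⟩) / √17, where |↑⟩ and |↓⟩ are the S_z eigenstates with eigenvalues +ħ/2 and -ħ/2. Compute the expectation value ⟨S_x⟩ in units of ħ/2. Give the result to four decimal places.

⟨σ_x⟩ = 2 Re(a* b)/(|a|²+|b|²) with a = -4, b = -1.
a* b = 4, so ⟨σ_x⟩ = 8/17.
⟨S_x⟩ = (ħ/2)·⟨σ_x⟩.

0.4706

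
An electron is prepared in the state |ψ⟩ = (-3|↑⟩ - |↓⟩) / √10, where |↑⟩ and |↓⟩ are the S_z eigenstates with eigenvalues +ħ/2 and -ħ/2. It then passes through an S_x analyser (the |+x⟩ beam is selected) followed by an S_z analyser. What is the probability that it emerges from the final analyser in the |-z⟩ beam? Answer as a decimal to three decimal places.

0.400

First analyser (S_x): P(|+x⟩) = |⟨+x|ψ⟩|² = 16/20.
After stage 1 the state is |+x⟩; P(|-z⟩) = |⟨-z|+x⟩|² = 1/2.
Joint probability = 16/20 × 1/2 = 0.400.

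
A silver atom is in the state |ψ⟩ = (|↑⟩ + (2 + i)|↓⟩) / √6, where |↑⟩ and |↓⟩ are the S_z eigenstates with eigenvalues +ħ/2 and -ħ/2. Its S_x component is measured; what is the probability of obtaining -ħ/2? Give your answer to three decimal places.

0.167

|-x⟩ = (|↑⟩ - |↓⟩)/√2, so ⟨-x|ψ⟩ = (-1 - i) / (√2·√6).
P = |-1 - i|² / 12 = 2/12.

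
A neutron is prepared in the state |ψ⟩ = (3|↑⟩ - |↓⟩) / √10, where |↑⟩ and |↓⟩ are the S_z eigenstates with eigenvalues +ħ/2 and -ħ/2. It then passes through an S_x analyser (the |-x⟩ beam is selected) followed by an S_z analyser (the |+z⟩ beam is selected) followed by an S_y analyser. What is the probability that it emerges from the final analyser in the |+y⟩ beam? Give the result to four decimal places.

First analyser (S_x): P(|-x⟩) = |⟨-x|ψ⟩|² = 16/20.
After stage 1 the state is |-x⟩; P(|+z⟩) = |⟨+z|-x⟩|² = 1/2.
After stage 2 the state is |+z⟩; P(|+y⟩) = |⟨+y|+z⟩|² = 1/2.
Joint probability = 16/20 × 1/2 × 1/2 = 0.2000.

0.2000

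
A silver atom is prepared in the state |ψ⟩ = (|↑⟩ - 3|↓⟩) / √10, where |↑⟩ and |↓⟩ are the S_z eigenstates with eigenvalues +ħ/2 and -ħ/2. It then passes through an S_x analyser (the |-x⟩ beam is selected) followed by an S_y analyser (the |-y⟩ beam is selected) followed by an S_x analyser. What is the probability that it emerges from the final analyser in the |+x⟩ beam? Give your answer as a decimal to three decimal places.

0.200

First analyser (S_x): P(|-x⟩) = |⟨-x|ψ⟩|² = 16/20.
After stage 1 the state is |-x⟩; P(|-y⟩) = |⟨-y|-x⟩|² = 1/2.
After stage 2 the state is |-y⟩; P(|+x⟩) = |⟨+x|-y⟩|² = 1/2.
Joint probability = 16/20 × 1/2 × 1/2 = 0.200.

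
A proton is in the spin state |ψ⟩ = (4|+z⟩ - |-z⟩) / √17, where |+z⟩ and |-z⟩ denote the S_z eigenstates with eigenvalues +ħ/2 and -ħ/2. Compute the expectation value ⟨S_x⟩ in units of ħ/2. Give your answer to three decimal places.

-0.471

⟨σ_x⟩ = 2 Re(a* b)/(|a|²+|b|²) with a = 4, b = -1.
a* b = -4, so ⟨σ_x⟩ = -8/17.
⟨S_x⟩ = (ħ/2)·⟨σ_x⟩.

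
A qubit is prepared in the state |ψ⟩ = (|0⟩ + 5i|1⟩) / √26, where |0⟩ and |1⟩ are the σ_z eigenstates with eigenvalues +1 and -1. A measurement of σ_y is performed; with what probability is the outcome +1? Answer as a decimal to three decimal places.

0.692

|+y⟩ = (|0⟩ + i|1⟩)/√2, so ⟨+y|ψ⟩ = (6) / (√2·√26).
P = |6|² / 52 = 36/52.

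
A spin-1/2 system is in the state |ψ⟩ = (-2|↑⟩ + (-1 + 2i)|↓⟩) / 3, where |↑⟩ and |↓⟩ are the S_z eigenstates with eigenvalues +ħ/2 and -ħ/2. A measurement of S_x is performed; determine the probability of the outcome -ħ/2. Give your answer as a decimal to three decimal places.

0.278

|-x⟩ = (|↑⟩ - |↓⟩)/√2, so ⟨-x|ψ⟩ = (-1 - 2i) / (√2·3).
P = |-1 - 2i|² / 18 = 5/18.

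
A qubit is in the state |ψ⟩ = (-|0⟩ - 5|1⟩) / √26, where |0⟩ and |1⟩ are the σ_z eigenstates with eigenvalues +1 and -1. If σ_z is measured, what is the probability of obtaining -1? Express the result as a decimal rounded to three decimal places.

The -1 outcome corresponds to |1⟩. Its amplitude in |ψ⟩ is -5/√26.
P = |-5|² / 26 = 25/26.

0.962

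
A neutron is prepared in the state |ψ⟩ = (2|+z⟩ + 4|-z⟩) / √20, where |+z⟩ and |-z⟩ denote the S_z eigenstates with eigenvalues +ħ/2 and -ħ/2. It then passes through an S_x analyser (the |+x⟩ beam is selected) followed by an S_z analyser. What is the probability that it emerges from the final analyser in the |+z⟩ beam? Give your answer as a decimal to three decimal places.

First analyser (S_x): P(|+x⟩) = |⟨+x|ψ⟩|² = 36/40.
After stage 1 the state is |+x⟩; P(|+z⟩) = |⟨+z|+x⟩|² = 1/2.
Joint probability = 36/40 × 1/2 = 0.450.

0.450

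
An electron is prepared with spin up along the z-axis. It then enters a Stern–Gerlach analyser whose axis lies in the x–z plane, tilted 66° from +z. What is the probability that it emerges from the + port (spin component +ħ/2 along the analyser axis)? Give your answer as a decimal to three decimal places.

0.703

For spin-½, the probability of finding spin-up along an axis at angle θ to the initial spin direction is cos²(θ/2); spin-down is sin²(θ/2).
θ = 66°, so P = cos²(33°) ≈ 0.703.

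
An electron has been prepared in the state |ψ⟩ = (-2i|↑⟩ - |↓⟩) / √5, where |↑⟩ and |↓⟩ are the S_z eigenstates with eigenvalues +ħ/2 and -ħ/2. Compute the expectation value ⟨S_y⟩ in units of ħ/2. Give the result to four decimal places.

⟨σ_y⟩ = 2 Im(a* b)/(|a|²+|b|²) with a = -2i, b = -1.
a* b = -2i, so ⟨σ_y⟩ = -4/5.
⟨S_y⟩ = (ħ/2)·⟨σ_y⟩.

-0.8000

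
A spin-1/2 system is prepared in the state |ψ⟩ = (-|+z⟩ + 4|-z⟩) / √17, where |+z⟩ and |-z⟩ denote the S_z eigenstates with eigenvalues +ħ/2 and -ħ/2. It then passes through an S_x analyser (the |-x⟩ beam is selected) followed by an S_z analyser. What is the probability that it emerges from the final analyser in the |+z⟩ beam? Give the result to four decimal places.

0.3676

First analyser (S_x): P(|-x⟩) = |⟨-x|ψ⟩|² = 25/34.
After stage 1 the state is |-x⟩; P(|+z⟩) = |⟨+z|-x⟩|² = 1/2.
Joint probability = 25/34 × 1/2 = 0.3676.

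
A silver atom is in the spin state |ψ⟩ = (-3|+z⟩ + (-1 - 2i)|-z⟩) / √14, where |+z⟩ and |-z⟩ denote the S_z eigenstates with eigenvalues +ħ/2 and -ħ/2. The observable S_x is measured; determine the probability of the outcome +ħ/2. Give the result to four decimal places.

0.7143

|+x⟩ = (|+z⟩ + |-z⟩)/√2, so ⟨+x|ψ⟩ = (-4 - 2i) / (√2·√14).
P = |-4 - 2i|² / 28 = 20/28.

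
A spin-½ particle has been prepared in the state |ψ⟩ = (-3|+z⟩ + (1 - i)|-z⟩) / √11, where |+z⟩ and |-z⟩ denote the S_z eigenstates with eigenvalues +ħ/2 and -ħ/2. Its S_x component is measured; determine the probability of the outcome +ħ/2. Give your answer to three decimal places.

|+x⟩ = (|+z⟩ + |-z⟩)/√2, so ⟨+x|ψ⟩ = (-2 - i) / (√2·√11).
P = |-2 - i|² / 22 = 5/22.

0.227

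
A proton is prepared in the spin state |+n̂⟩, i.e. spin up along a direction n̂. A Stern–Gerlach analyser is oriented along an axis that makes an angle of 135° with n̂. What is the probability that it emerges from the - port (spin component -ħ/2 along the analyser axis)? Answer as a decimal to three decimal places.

0.854

For spin-½, the probability of finding spin-up along an axis at angle θ to the initial spin direction is cos²(θ/2); spin-down is sin²(θ/2).
θ = 135°, so P = sin²(67.5°) ≈ 0.854.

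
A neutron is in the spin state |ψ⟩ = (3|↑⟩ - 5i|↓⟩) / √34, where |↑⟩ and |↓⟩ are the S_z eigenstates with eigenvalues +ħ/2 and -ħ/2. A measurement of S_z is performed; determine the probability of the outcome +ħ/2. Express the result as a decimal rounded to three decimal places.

0.265

The +ħ/2 outcome corresponds to |↑⟩. Its amplitude in |ψ⟩ is 3/√34.
P = |3|² / 34 = 9/34.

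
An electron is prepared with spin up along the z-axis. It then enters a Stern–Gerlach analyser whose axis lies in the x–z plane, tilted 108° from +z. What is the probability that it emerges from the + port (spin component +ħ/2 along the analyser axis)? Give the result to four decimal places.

0.3455

For spin-½, the probability of finding spin-up along an axis at angle θ to the initial spin direction is cos²(θ/2); spin-down is sin²(θ/2).
θ = 108°, so P = cos²(54°) ≈ 0.3455.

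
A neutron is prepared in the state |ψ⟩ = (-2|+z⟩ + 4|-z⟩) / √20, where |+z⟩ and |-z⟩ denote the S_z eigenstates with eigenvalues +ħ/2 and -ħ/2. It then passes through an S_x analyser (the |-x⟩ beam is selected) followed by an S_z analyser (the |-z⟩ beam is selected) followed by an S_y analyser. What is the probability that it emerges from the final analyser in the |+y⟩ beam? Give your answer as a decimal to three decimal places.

First analyser (S_x): P(|-x⟩) = |⟨-x|ψ⟩|² = 36/40.
After stage 1 the state is |-x⟩; P(|-z⟩) = |⟨-z|-x⟩|² = 1/2.
After stage 2 the state is |-z⟩; P(|+y⟩) = |⟨+y|-z⟩|² = 1/2.
Joint probability = 36/40 × 1/2 × 1/2 = 0.225.

0.225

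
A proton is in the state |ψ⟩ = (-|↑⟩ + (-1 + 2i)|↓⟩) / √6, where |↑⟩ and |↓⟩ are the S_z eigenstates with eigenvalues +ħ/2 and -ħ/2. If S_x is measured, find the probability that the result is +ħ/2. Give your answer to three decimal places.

|+x⟩ = (|↑⟩ + |↓⟩)/√2, so ⟨+x|ψ⟩ = (-2 + 2i) / (√2·√6).
P = |-2 + 2i|² / 12 = 8/12.

0.667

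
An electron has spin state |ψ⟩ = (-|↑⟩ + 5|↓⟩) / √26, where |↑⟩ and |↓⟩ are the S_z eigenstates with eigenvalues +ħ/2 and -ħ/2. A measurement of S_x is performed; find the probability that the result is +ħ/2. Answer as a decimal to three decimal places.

|+x⟩ = (|↑⟩ + |↓⟩)/√2, so ⟨+x|ψ⟩ = (4) / (√2·√26).
P = |4|² / 52 = 16/52.

0.308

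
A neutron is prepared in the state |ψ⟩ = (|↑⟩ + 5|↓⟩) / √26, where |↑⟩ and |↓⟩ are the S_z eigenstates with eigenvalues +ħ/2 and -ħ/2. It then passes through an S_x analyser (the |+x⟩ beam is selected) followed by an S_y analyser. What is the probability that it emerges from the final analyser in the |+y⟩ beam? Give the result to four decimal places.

0.3462

First analyser (S_x): P(|+x⟩) = |⟨+x|ψ⟩|² = 36/52.
After stage 1 the state is |+x⟩; P(|+y⟩) = |⟨+y|+x⟩|² = 1/2.
Joint probability = 36/52 × 1/2 = 0.3462.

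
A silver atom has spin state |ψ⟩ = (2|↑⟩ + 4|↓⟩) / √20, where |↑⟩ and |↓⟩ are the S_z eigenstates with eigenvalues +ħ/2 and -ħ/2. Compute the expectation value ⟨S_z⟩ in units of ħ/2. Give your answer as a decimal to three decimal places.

⟨σ_z⟩ = |a|² - |b|² divided by |a|²+|b|², with a, b the |↑⟩, |↓⟩ amplitudes.
= (4 - 16)/20 = -12/20.
⟨S_z⟩ = (ħ/2)·⟨σ_z⟩.

-0.600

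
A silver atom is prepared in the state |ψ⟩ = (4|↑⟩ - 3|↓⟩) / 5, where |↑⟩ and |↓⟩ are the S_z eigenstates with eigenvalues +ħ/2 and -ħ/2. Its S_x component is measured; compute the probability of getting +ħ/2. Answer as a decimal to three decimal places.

|+x⟩ = (|↑⟩ + |↓⟩)/√2, so ⟨+x|ψ⟩ = (1) / (√2·5).
P = |1|² / 50 = 1/50.

0.020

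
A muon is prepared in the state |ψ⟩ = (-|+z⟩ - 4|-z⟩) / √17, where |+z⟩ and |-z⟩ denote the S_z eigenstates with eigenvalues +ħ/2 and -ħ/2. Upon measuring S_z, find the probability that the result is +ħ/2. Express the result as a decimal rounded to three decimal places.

0.059

The +ħ/2 outcome corresponds to |+z⟩. Its amplitude in |ψ⟩ is -1/√17.
P = |-1|² / 17 = 1/17.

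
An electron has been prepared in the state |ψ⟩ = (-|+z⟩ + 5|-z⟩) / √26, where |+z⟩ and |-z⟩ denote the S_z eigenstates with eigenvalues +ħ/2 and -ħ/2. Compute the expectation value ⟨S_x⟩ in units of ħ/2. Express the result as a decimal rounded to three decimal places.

⟨σ_x⟩ = 2 Re(a* b)/(|a|²+|b|²) with a = -1, b = 5.
a* b = -5, so ⟨σ_x⟩ = -10/26.
⟨S_x⟩ = (ħ/2)·⟨σ_x⟩.

-0.385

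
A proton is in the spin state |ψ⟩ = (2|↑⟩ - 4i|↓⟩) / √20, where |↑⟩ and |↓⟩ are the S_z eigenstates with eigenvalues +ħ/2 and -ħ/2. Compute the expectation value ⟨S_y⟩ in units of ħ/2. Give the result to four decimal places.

-0.8000

⟨σ_y⟩ = 2 Im(a* b)/(|a|²+|b|²) with a = 2, b = -4i.
a* b = -8i, so ⟨σ_y⟩ = -16/20.
⟨S_y⟩ = (ħ/2)·⟨σ_y⟩.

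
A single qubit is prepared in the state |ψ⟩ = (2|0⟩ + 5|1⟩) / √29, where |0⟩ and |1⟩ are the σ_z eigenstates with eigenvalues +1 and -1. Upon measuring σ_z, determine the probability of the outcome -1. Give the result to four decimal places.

0.8621

The -1 outcome corresponds to |1⟩. Its amplitude in |ψ⟩ is 5/√29.
P = |5|² / 29 = 25/29.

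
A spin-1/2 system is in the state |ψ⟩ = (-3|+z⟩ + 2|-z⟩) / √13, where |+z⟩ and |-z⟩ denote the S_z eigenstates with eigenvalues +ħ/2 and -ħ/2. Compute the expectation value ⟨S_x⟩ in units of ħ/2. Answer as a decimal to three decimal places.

-0.923

⟨σ_x⟩ = 2 Re(a* b)/(|a|²+|b|²) with a = -3, b = 2.
a* b = -6, so ⟨σ_x⟩ = -12/13.
⟨S_x⟩ = (ħ/2)·⟨σ_x⟩.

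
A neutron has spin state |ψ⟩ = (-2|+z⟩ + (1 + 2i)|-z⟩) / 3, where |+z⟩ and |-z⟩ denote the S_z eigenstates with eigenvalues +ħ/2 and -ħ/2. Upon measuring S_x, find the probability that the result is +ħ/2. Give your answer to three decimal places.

0.278

|+x⟩ = (|+z⟩ + |-z⟩)/√2, so ⟨+x|ψ⟩ = (-1 + 2i) / (√2·3).
P = |-1 + 2i|² / 18 = 5/18.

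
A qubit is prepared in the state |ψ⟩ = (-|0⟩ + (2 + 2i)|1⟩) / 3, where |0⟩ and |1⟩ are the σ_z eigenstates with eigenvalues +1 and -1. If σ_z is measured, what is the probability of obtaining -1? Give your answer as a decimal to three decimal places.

The -1 outcome corresponds to |1⟩. Its amplitude in |ψ⟩ is (2 + 2i)/3.
P = |2 + 2i|² / 9 = 8/9.

0.889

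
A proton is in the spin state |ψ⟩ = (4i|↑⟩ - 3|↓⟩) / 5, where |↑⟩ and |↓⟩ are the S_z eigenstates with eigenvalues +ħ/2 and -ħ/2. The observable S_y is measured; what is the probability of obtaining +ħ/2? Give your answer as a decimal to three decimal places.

|+y⟩ = (|↑⟩ + i|↓⟩)/√2, so ⟨+y|ψ⟩ = (7i) / (√2·5).
P = |7i|² / 50 = 49/50.

0.980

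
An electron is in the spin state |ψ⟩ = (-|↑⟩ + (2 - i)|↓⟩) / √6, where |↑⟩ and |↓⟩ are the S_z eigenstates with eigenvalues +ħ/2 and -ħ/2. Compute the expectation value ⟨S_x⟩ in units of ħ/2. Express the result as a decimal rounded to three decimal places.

⟨σ_x⟩ = 2 Re(a* b)/(|a|²+|b|²) with a = -1, b = (2 - i).
a* b = (-2 + i), so ⟨σ_x⟩ = -4/6.
⟨S_x⟩ = (ħ/2)·⟨σ_x⟩.

-0.667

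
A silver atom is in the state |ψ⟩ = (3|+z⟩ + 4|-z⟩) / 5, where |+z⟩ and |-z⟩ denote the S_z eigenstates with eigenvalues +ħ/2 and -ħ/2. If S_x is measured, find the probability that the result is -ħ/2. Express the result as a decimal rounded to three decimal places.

0.020

|-x⟩ = (|+z⟩ - |-z⟩)/√2, so ⟨-x|ψ⟩ = (-1) / (√2·5).
P = |-1|² / 50 = 1/50.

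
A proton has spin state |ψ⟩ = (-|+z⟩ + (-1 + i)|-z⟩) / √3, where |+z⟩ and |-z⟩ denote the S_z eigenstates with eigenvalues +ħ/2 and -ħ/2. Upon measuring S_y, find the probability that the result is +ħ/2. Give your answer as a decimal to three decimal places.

|+y⟩ = (|+z⟩ + i|-z⟩)/√2, so ⟨+y|ψ⟩ = (i) / (√2·√3).
P = |i|² / 6 = 1/6.

0.167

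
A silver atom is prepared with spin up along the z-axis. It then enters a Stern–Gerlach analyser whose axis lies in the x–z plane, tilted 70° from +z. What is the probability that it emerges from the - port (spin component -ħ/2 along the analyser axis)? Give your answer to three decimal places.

0.329

For spin-½, the probability of finding spin-up along an axis at angle θ to the initial spin direction is cos²(θ/2); spin-down is sin²(θ/2).
θ = 70°, so P = sin²(35°) ≈ 0.329.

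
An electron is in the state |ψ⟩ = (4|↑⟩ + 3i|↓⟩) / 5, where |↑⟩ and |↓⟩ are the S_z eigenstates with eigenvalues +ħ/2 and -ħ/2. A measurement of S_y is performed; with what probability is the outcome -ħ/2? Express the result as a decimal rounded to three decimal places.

0.020

|-y⟩ = (|↑⟩ - i|↓⟩)/√2, so ⟨-y|ψ⟩ = (1) / (√2·5).
P = |1|² / 50 = 1/50.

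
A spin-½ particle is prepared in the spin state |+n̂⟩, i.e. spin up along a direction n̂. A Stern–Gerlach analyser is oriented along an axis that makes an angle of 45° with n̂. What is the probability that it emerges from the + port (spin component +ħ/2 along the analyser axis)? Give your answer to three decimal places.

For spin-½, the probability of finding spin-up along an axis at angle θ to the initial spin direction is cos²(θ/2); spin-down is sin²(θ/2).
θ = 45°, so P = cos²(22.5°) ≈ 0.854.

0.854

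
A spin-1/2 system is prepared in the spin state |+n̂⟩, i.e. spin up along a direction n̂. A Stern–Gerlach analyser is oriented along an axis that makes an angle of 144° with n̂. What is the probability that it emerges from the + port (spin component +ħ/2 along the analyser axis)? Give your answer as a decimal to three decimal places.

0.095

For spin-½, the probability of finding spin-up along an axis at angle θ to the initial spin direction is cos²(θ/2); spin-down is sin²(θ/2).
θ = 144°, so P = cos²(72°) ≈ 0.095.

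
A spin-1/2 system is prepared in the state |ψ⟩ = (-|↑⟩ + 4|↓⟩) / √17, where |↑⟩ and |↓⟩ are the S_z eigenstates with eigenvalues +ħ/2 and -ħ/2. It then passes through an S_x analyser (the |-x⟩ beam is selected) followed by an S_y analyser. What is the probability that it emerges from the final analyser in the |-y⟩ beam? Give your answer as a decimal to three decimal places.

First analyser (S_x): P(|-x⟩) = |⟨-x|ψ⟩|² = 25/34.
After stage 1 the state is |-x⟩; P(|-y⟩) = |⟨-y|-x⟩|² = 1/2.
Joint probability = 25/34 × 1/2 = 0.368.

0.368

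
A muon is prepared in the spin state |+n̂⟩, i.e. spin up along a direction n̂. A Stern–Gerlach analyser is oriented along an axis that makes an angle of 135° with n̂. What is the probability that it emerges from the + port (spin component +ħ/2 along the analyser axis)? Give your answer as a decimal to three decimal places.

For spin-½, the probability of finding spin-up along an axis at angle θ to the initial spin direction is cos²(θ/2); spin-down is sin²(θ/2).
θ = 135°, so P = cos²(67.5°) ≈ 0.146.

0.146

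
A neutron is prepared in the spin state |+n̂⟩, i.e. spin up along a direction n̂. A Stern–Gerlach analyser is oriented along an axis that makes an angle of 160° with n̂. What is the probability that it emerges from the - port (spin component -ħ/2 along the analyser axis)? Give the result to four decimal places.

For spin-½, the probability of finding spin-up along an axis at angle θ to the initial spin direction is cos²(θ/2); spin-down is sin²(θ/2).
θ = 160°, so P = sin²(80°) ≈ 0.9698.

0.9698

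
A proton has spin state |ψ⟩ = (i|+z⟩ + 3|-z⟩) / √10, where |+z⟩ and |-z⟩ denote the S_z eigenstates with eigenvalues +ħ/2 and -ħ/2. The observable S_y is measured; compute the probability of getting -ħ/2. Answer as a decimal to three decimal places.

|-y⟩ = (|+z⟩ - i|-z⟩)/√2, so ⟨-y|ψ⟩ = (4i) / (√2·√10).
P = |4i|² / 20 = 16/20.

0.800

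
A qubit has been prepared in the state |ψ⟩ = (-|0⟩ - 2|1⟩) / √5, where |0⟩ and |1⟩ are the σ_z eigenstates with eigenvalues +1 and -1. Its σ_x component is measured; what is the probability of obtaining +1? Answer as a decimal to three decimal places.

|+x⟩ = (|0⟩ + |1⟩)/√2, so ⟨+x|ψ⟩ = (-3) / (√2·√5).
P = |-3|² / 10 = 9/10.

0.900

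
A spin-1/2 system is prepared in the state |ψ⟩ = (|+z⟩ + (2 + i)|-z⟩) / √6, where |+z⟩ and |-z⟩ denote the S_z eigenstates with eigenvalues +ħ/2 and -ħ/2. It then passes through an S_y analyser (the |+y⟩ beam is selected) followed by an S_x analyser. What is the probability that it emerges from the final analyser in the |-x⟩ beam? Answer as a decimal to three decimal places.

First analyser (S_y): P(|+y⟩) = |⟨+y|ψ⟩|² = 8/12.
After stage 1 the state is |+y⟩; P(|-x⟩) = |⟨-x|+y⟩|² = 1/2.
Joint probability = 8/12 × 1/2 = 0.333.

0.333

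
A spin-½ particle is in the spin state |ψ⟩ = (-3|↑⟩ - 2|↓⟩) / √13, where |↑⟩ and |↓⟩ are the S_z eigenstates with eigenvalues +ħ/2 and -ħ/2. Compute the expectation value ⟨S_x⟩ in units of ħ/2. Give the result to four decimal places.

⟨σ_x⟩ = 2 Re(a* b)/(|a|²+|b|²) with a = -3, b = -2.
a* b = 6, so ⟨σ_x⟩ = 12/13.
⟨S_x⟩ = (ħ/2)·⟨σ_x⟩.

0.9231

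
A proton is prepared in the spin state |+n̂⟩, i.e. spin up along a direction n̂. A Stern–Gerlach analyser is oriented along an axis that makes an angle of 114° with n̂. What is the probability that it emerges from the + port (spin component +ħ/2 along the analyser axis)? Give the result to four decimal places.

0.2966

For spin-½, the probability of finding spin-up along an axis at angle θ to the initial spin direction is cos²(θ/2); spin-down is sin²(θ/2).
θ = 114°, so P = cos²(57°) ≈ 0.2966.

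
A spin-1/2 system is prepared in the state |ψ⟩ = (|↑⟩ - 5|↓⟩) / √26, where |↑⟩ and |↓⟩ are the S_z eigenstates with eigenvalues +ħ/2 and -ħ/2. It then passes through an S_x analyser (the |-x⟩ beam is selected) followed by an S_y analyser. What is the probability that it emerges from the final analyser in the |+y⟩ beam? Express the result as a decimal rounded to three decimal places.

First analyser (S_x): P(|-x⟩) = |⟨-x|ψ⟩|² = 36/52.
After stage 1 the state is |-x⟩; P(|+y⟩) = |⟨+y|-x⟩|² = 1/2.
Joint probability = 36/52 × 1/2 = 0.346.

0.346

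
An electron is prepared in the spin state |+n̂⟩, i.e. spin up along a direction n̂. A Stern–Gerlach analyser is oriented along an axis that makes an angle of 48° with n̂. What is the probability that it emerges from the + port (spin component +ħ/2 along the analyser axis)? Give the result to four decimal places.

For spin-½, the probability of finding spin-up along an axis at angle θ to the initial spin direction is cos²(θ/2); spin-down is sin²(θ/2).
θ = 48°, so P = cos²(24°) ≈ 0.8346.

0.8346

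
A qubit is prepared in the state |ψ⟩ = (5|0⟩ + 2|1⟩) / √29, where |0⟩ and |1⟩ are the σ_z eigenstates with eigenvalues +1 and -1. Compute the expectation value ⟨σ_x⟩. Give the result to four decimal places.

0.6897

⟨σ_x⟩ = 2 Re(a* b)/(|a|²+|b|²) with a = 5, b = 2.
a* b = 10, so ⟨σ_x⟩ = 20/29.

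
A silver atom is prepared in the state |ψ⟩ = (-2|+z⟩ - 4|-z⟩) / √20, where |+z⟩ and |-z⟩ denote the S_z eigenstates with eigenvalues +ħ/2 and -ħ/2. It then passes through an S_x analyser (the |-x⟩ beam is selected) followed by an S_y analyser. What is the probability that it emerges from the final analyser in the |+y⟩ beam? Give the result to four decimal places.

0.0500

First analyser (S_x): P(|-x⟩) = |⟨-x|ψ⟩|² = 4/40.
After stage 1 the state is |-x⟩; P(|+y⟩) = |⟨+y|-x⟩|² = 1/2.
Joint probability = 4/40 × 1/2 = 0.0500.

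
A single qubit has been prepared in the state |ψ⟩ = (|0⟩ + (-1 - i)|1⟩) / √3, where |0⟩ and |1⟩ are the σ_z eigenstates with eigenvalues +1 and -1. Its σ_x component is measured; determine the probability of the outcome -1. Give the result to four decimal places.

0.8333

|-x⟩ = (|0⟩ - |1⟩)/√2, so ⟨-x|ψ⟩ = (2 + i) / (√2·√3).
P = |2 + i|² / 6 = 5/6.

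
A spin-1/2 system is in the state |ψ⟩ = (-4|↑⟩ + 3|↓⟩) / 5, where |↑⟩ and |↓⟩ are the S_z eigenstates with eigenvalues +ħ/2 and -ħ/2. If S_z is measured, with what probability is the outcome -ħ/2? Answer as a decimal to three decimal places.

The -ħ/2 outcome corresponds to |↓⟩. Its amplitude in |ψ⟩ is 3/5.
P = |3|² / 25 = 9/25.

0.360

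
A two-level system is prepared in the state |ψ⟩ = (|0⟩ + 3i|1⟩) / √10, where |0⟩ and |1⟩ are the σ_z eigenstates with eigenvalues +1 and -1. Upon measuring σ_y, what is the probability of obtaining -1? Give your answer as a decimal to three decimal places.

|-y⟩ = (|0⟩ - i|1⟩)/√2, so ⟨-y|ψ⟩ = (-2) / (√2·√10).
P = |-2|² / 20 = 4/20.

0.200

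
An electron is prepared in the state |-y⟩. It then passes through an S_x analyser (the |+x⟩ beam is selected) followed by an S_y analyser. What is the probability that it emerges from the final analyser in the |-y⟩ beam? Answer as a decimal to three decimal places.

First analyser (S_x): from |-y⟩, P(|+x⟩) = 1/2.
After stage 1 the state is |+x⟩; P(|-y⟩) = |⟨-y|+x⟩|² = 1/2.
Joint probability = 1/2 × 1/2 = 0.250.

0.250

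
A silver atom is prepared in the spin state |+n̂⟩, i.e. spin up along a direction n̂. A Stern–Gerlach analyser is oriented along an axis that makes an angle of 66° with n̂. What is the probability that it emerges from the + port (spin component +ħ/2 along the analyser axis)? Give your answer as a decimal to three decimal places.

For spin-½, the probability of finding spin-up along an axis at angle θ to the initial spin direction is cos²(θ/2); spin-down is sin²(θ/2).
θ = 66°, so P = cos²(33°) ≈ 0.703.

0.703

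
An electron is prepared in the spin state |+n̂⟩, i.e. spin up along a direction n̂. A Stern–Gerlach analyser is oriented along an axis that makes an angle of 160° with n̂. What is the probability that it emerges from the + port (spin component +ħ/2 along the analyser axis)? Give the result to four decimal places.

For spin-½, the probability of finding spin-up along an axis at angle θ to the initial spin direction is cos²(θ/2); spin-down is sin²(θ/2).
θ = 160°, so P = cos²(80°) ≈ 0.0302.

0.0302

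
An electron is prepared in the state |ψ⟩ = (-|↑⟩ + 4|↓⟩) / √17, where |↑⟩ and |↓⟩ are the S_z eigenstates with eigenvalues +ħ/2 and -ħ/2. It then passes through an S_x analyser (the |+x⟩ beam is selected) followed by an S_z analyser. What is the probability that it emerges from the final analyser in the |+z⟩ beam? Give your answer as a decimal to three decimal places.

First analyser (S_x): P(|+x⟩) = |⟨+x|ψ⟩|² = 9/34.
After stage 1 the state is |+x⟩; P(|+z⟩) = |⟨+z|+x⟩|² = 1/2.
Joint probability = 9/34 × 1/2 = 0.132.

0.132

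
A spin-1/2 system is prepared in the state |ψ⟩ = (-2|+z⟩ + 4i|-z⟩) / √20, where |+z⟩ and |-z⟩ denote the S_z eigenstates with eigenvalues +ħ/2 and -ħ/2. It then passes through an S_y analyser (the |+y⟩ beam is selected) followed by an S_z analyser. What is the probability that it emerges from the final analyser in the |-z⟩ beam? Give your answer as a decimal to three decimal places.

0.050

First analyser (S_y): P(|+y⟩) = |⟨+y|ψ⟩|² = 4/40.
After stage 1 the state is |+y⟩; P(|-z⟩) = |⟨-z|+y⟩|² = 1/2.
Joint probability = 4/40 × 1/2 = 0.050.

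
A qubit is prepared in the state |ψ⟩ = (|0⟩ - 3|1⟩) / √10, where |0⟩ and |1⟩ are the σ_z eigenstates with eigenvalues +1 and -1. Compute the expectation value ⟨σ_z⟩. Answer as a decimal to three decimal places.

-0.800

⟨σ_z⟩ = |a|² - |b|² divided by |a|²+|b|², with a, b the |0⟩, |1⟩ amplitudes.
= (1 - 9)/10 = -8/10.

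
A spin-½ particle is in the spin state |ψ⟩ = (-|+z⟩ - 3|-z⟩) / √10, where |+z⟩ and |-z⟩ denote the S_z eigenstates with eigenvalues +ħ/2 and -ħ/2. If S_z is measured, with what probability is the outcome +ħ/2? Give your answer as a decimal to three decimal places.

0.100

The +ħ/2 outcome corresponds to |+z⟩. Its amplitude in |ψ⟩ is -1/√10.
P = |-1|² / 10 = 1/10.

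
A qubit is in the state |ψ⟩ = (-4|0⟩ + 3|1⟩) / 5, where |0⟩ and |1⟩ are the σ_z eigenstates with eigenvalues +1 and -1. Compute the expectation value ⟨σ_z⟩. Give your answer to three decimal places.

⟨σ_z⟩ = |a|² - |b|² divided by |a|²+|b|², with a, b the |0⟩, |1⟩ amplitudes.
= (16 - 9)/25 = 7/25.

0.280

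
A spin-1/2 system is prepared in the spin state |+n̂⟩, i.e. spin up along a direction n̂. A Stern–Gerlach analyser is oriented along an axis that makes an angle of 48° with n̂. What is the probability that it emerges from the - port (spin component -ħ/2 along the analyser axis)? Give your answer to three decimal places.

0.165

For spin-½, the probability of finding spin-up along an axis at angle θ to the initial spin direction is cos²(θ/2); spin-down is sin²(θ/2).
θ = 48°, so P = sin²(24°) ≈ 0.165.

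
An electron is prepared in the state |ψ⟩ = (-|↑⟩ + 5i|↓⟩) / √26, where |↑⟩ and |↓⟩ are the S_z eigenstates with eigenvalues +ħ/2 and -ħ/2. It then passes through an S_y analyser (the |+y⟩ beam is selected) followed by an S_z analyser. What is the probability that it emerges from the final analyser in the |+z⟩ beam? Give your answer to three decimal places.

0.154

First analyser (S_y): P(|+y⟩) = |⟨+y|ψ⟩|² = 16/52.
After stage 1 the state is |+y⟩; P(|+z⟩) = |⟨+z|+y⟩|² = 1/2.
Joint probability = 16/52 × 1/2 = 0.154.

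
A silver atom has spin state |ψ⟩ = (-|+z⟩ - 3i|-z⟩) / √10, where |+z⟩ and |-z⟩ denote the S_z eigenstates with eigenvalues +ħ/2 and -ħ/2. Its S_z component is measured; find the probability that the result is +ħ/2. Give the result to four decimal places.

0.1000

The +ħ/2 outcome corresponds to |+z⟩. Its amplitude in |ψ⟩ is -1/√10.
P = |-1|² / 10 = 1/10.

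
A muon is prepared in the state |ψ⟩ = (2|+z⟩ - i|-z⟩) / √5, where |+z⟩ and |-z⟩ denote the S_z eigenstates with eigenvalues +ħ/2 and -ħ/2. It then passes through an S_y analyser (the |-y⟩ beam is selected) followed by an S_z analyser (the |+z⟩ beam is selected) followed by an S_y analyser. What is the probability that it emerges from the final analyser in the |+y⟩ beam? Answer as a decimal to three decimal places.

0.225

First analyser (S_y): P(|-y⟩) = |⟨-y|ψ⟩|² = 9/10.
After stage 1 the state is |-y⟩; P(|+z⟩) = |⟨+z|-y⟩|² = 1/2.
After stage 2 the state is |+z⟩; P(|+y⟩) = |⟨+y|+z⟩|² = 1/2.
Joint probability = 9/10 × 1/2 × 1/2 = 0.225.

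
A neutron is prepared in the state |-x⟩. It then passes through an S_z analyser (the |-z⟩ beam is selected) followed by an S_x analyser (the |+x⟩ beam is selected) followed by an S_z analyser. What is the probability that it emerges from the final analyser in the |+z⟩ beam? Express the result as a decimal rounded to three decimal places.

First analyser (S_z): from |-x⟩, P(|-z⟩) = 1/2.
After stage 1 the state is |-z⟩; P(|+x⟩) = |⟨+x|-z⟩|² = 1/2.
After stage 2 the state is |+x⟩; P(|+z⟩) = |⟨+z|+x⟩|² = 1/2.
Joint probability = 1/2 × 1/2 × 1/2 = 0.125.

0.125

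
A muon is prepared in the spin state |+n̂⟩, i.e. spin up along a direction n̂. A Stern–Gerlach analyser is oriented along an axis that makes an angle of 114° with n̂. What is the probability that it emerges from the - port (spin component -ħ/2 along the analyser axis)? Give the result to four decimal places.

For spin-½, the probability of finding spin-up along an axis at angle θ to the initial spin direction is cos²(θ/2); spin-down is sin²(θ/2).
θ = 114°, so P = sin²(57°) ≈ 0.7034.

0.7034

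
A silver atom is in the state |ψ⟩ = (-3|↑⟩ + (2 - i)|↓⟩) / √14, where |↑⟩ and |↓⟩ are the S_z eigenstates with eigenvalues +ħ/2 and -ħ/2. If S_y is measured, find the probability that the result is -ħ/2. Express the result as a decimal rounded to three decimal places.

0.286

|-y⟩ = (|↑⟩ - i|↓⟩)/√2, so ⟨-y|ψ⟩ = (-2 + 2i) / (√2·√14).
P = |-2 + 2i|² / 28 = 8/28.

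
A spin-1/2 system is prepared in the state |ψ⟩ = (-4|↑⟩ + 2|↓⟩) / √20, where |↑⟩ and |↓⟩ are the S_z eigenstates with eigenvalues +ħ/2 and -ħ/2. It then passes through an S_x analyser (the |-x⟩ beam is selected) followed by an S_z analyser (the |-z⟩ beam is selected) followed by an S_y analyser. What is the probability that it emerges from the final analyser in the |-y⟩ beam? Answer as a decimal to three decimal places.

First analyser (S_x): P(|-x⟩) = |⟨-x|ψ⟩|² = 36/40.
After stage 1 the state is |-x⟩; P(|-z⟩) = |⟨-z|-x⟩|² = 1/2.
After stage 2 the state is |-z⟩; P(|-y⟩) = |⟨-y|-z⟩|² = 1/2.
Joint probability = 36/40 × 1/2 × 1/2 = 0.225.

0.225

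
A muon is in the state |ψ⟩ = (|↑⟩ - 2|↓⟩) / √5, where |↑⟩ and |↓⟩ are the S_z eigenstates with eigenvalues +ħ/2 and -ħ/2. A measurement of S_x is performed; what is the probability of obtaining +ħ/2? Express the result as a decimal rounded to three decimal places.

0.100

|+x⟩ = (|↑⟩ + |↓⟩)/√2, so ⟨+x|ψ⟩ = (-1) / (√2·√5).
P = |-1|² / 10 = 1/10.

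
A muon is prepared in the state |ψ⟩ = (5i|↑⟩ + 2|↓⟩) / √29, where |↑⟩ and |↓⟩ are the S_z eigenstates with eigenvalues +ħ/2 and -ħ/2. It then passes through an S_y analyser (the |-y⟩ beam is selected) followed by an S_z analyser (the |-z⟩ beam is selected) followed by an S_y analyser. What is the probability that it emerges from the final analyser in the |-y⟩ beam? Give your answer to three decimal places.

0.211

First analyser (S_y): P(|-y⟩) = |⟨-y|ψ⟩|² = 49/58.
After stage 1 the state is |-y⟩; P(|-z⟩) = |⟨-z|-y⟩|² = 1/2.
After stage 2 the state is |-z⟩; P(|-y⟩) = |⟨-y|-z⟩|² = 1/2.
Joint probability = 49/58 × 1/2 × 1/2 = 0.211.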